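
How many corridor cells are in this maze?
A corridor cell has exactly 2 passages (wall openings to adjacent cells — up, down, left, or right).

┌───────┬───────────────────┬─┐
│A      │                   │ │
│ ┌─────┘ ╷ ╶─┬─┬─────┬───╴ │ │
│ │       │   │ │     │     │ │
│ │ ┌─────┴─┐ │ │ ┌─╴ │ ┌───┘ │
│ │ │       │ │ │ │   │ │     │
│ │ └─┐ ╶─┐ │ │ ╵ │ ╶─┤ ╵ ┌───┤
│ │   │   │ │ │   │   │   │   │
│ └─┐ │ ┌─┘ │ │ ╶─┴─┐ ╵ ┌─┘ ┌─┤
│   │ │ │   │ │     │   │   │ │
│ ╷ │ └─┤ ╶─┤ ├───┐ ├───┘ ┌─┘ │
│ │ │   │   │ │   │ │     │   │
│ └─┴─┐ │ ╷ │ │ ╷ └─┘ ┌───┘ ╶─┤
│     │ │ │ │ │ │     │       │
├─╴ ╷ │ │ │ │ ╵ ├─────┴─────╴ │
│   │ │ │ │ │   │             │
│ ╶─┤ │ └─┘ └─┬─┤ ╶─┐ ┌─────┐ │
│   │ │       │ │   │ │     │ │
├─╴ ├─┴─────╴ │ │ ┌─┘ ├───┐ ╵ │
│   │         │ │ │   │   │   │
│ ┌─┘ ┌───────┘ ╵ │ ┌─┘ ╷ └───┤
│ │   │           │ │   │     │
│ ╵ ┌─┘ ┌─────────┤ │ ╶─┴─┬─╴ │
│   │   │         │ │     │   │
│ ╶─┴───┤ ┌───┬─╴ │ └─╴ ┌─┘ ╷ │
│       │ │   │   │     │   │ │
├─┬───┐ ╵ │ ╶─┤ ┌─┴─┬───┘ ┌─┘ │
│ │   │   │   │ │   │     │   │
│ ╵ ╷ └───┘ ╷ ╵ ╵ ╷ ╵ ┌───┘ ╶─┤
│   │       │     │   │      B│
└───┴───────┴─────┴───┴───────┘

Counting cells with exactly 2 passages:
Total corridor cells: 183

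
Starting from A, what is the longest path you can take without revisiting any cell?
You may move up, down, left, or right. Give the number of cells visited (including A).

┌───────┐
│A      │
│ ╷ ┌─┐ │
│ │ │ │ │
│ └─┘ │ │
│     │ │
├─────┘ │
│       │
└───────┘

Finding longest simple path using DFS:
Start: (0, 0)
Longest path visits 10 cells
Path: A → right → right → right → down → down → down → left → left → left

Solution:

┌───────┐
│A → → ↓│
│ ╷ ┌─┐ │
│ │ │ │↓│
│ └─┘ │ │
│     │↓│
├─────┘ │
│B ← ← ↲│
└───────┘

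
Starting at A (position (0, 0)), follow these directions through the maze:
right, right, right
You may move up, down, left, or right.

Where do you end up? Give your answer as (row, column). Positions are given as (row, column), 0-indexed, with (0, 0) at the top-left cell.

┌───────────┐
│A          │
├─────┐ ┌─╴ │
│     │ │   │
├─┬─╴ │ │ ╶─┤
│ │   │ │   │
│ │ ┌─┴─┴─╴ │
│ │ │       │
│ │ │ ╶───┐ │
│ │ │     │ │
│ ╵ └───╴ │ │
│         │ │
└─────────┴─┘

Following directions step by step:
Start: (0, 0)
  right: (0, 0) → (0, 1)
  right: (0, 1) → (0, 2)
  right: (0, 2) → (0, 3)
Final position: (0, 3)

Path taken:

┌───────────┐
│A → → B    │
├─────┐ ┌─╴ │
│     │ │   │
├─┬─╴ │ │ ╶─┤
│ │   │ │   │
│ │ ┌─┴─┴─╴ │
│ │ │       │
│ │ │ ╶───┐ │
│ │ │     │ │
│ ╵ └───╴ │ │
│         │ │
└─────────┴─┘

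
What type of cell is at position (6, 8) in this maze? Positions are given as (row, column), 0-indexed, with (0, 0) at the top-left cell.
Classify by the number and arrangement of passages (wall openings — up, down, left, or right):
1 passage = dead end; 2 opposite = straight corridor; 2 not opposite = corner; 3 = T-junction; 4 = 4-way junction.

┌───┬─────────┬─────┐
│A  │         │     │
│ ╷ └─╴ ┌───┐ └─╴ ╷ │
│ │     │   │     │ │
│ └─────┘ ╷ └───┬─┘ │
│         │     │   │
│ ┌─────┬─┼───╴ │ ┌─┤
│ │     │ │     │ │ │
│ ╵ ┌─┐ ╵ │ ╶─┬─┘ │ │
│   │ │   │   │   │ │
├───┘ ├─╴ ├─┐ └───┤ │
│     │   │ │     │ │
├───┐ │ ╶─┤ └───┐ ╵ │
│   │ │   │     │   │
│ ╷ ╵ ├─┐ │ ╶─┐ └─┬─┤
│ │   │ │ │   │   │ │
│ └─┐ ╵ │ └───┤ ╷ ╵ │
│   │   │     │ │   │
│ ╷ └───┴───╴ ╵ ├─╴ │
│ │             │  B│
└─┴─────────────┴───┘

Checking cell at (6, 8):
Number of passages: 2
Cell type: corner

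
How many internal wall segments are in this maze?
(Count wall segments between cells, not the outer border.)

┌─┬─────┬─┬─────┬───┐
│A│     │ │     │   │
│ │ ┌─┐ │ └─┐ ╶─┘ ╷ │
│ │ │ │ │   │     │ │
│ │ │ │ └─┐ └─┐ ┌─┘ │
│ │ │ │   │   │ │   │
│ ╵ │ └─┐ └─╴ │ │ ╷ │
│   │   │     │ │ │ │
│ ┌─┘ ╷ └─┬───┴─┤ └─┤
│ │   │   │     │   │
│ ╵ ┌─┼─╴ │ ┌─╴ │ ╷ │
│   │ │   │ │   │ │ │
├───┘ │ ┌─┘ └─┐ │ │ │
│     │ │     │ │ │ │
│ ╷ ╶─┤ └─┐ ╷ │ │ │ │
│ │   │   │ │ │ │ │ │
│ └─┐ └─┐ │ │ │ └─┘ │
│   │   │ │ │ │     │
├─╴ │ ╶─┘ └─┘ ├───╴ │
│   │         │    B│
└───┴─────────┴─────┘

Counting internal wall segments:
Total internal walls: 81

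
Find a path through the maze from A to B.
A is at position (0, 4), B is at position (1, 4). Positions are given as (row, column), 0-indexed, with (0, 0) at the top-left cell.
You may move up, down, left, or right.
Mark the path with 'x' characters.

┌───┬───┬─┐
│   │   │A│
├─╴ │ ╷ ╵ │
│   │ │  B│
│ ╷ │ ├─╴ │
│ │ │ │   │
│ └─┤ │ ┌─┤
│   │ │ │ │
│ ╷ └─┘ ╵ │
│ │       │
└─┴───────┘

Finding the shortest path from (0, 4) to (1, 4):
Path length: 1 steps
Directions: down

Solution:

┌───┬───┬─┐
│   │   │A│
├─╴ │ ╷ ╵ │
│   │ │  B│
│ ╷ │ ├─╴ │
│ │ │ │   │
│ └─┤ │ ┌─┤
│   │ │ │ │
│ ╷ └─┘ ╵ │
│ │       │
└─┴───────┘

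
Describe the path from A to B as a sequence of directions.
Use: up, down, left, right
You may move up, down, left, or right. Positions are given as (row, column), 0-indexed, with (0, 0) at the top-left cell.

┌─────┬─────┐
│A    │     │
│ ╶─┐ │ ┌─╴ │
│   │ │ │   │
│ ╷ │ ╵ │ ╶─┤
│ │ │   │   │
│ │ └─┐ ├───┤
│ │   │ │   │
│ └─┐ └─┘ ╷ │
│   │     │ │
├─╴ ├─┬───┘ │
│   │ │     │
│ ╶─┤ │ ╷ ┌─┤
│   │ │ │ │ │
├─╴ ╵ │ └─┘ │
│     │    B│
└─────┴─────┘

Finding the path and converting it to directions:
Path through cells: (0,0) → (1,0) → (1,1) → (2,1) → (3,1) → (3,2) → (4,2) → (4,3) → (4,4) → (3,4) → (3,5) → (4,5) → (5,5) → (5,4) → (5,3) → (6,3) → (7,3) → (7,4) → (7,5)
Directions: down, right, down, down, right, down, right, right, up, right, down, down, left, left, down, down, right, right

Solution:

┌─────┬─────┐
│A    │     │
│ ╶─┐ │ ┌─╴ │
│↳ ↓│ │ │   │
│ ╷ │ ╵ │ ╶─┤
│ │↓│   │   │
│ │ └─┐ ├───┤
│ │↳ ↓│ │↱ ↓│
│ └─┐ └─┘ ╷ │
│   │↳ → ↑│↓│
├─╴ ├─┬───┘ │
│   │ │↓ ← ↲│
│ ╶─┤ │ ╷ ┌─┤
│   │ │↓│ │ │
├─╴ ╵ │ └─┘ │
│     │↳ → B│
└─────┴─────┘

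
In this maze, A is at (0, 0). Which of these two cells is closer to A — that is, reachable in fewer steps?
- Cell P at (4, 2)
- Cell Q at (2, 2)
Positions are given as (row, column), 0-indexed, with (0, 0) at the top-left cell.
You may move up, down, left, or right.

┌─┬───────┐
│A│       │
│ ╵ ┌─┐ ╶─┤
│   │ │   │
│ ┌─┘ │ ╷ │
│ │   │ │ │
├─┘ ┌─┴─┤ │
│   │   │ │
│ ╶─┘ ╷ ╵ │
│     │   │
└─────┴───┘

Shortest path A → P at (4, 2): 14 steps
Shortest path A → Q at (2, 2): 20 steps

P is closer (14 steps vs 20 steps).

Path to P:

┌─┬───────┐
│A│↱ → ↓  │
│ ╵ ┌─┐ ╶─┤
│↳ ↑│ │↳ ↓│
│ ┌─┘ │ ╷ │
│ │   │ │↓│
├─┘ ┌─┴─┤ │
│   │↓ ↰│↓│
│ ╶─┘ ╷ ╵ │
│    P│↑ ↲│
└─────┴───┘

Path to Q:

┌─┬───────┐
│A│↱ → ↓  │
│ ╵ ┌─┐ ╶─┤
│↳ ↑│ │↳ ↓│
│ ┌─┘ │ ╷ │
│ │↱ Q│ │↓│
├─┘ ┌─┴─┤ │
│↱ ↑│↓ ↰│↓│
│ ╶─┘ ╷ ╵ │
│↑ ← ↲│↑ ↲│
└─────┴───┘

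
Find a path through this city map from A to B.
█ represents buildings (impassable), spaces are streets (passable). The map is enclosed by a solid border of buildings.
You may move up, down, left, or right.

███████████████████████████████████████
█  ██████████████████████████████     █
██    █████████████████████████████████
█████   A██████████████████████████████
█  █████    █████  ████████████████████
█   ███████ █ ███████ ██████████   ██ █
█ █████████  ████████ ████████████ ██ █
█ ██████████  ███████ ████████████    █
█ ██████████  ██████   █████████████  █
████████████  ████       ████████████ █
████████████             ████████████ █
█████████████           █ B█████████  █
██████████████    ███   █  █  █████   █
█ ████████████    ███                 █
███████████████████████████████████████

Finding the shortest path from A to B:
Movement: cardinal only
Path length: 30 steps
Directions: down → right → right → right → down → down → right → down → down → down → down → right → down → right → right → right → right → right → right → right → right → down → down → right → right → right → right → up → up → right

Solution:

███████████████████████████████████████
█  ██████████████████████████████     █
██    █████████████████████████████████
█████   A██████████████████████████████
█  █████↳→→↓█████  ████████████████████
█   ███████↓█ ███████ ██████████   ██ █
█ █████████↳↓████████ ████████████ ██ █
█ ██████████↓ ███████ ████████████    █
█ ██████████↓ ██████   █████████████  █
████████████↓ ████       ████████████ █
████████████↳↓           ████████████ █
█████████████↳→→→→→→→↓  █↱B█████████  █
██████████████    ███↓  █↑ █  █████   █
█ ████████████    ███↳→→→↑            █
███████████████████████████████████████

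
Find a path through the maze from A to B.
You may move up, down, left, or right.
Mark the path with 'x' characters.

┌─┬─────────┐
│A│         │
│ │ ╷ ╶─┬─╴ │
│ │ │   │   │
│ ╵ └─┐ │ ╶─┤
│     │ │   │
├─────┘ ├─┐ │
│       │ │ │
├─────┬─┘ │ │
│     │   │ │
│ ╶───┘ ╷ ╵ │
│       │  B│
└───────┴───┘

Finding the shortest path through the maze:
Path length: 16 steps
Directions: down → down → right → up → up → right → right → right → right → down → left → down → right → down → down → down

Solution:

┌─┬─────────┐
│A│x x x x x│
│ │ ╷ ╶─┬─╴ │
│x│x│   │x x│
│ ╵ └─┐ │ ╶─┤
│x x  │ │x x│
├─────┘ ├─┐ │
│       │ │x│
├─────┬─┘ │ │
│     │   │x│
│ ╶───┘ ╷ ╵ │
│       │  B│
└───────┴───┘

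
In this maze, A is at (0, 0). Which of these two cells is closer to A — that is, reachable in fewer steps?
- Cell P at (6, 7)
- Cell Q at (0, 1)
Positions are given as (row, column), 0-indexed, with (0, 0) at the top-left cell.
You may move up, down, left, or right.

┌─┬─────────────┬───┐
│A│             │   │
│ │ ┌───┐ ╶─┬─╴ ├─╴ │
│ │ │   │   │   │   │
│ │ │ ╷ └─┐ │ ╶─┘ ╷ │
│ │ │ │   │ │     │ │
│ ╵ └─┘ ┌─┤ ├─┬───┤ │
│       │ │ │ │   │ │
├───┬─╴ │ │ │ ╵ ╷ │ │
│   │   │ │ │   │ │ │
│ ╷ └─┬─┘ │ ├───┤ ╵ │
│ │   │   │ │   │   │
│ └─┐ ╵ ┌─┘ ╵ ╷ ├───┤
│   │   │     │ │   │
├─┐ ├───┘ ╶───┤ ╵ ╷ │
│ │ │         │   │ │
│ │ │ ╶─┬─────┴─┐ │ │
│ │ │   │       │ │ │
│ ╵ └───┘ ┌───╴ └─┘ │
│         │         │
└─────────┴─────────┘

Shortest path A → P at (6, 7): 21 steps
Shortest path A → Q at (0, 1): 7 steps

Q is closer (7 steps vs 21 steps).

Path to P:

┌─┬─────────────┬───┐
│A│↱ → → ↓      │   │
│ │ ┌───┐ ╶─┬─╴ ├─╴ │
│↓│↑│   │↳ ↓│   │   │
│ │ │ ╷ └─┐ │ ╶─┘ ╷ │
│↓│↑│ │   │↓│     │ │
│ ╵ └─┘ ┌─┤ ├─┬───┤ │
│↳ ↑    │ │↓│ │   │ │
├───┬─╴ │ │ │ ╵ ╷ │ │
│   │   │ │↓│   │ │ │
│ ╷ └─┬─┘ │ ├───┤ ╵ │
│ │   │   │↓│↱ ↓│   │
│ └─┐ ╵ ┌─┘ ╵ ╷ ├───┤
│   │   │  ↳ ↑│P│   │
├─┐ ├───┘ ╶───┤ ╵ ╷ │
│ │ │         │   │ │
│ │ │ ╶─┬─────┴─┐ │ │
│ │ │   │       │ │ │
│ ╵ └───┘ ┌───╴ └─┘ │
│         │         │
└─────────┴─────────┘

Path to Q:

┌─┬─────────────┬───┐
│A│Q            │   │
│ │ ┌───┐ ╶─┬─╴ ├─╴ │
│↓│↑│   │   │   │   │
│ │ │ ╷ └─┐ │ ╶─┘ ╷ │
│↓│↑│ │   │ │     │ │
│ ╵ └─┘ ┌─┤ ├─┬───┤ │
│↳ ↑    │ │ │ │   │ │
├───┬─╴ │ │ │ ╵ ╷ │ │
│   │   │ │ │   │ │ │
│ ╷ └─┬─┘ │ ├───┤ ╵ │
│ │   │   │ │   │   │
│ └─┐ ╵ ┌─┘ ╵ ╷ ├───┤
│   │   │     │ │   │
├─┐ ├───┘ ╶───┤ ╵ ╷ │
│ │ │         │   │ │
│ │ │ ╶─┬─────┴─┐ │ │
│ │ │   │       │ │ │
│ ╵ └───┘ ┌───╴ └─┘ │
│         │         │
└─────────┴─────────┘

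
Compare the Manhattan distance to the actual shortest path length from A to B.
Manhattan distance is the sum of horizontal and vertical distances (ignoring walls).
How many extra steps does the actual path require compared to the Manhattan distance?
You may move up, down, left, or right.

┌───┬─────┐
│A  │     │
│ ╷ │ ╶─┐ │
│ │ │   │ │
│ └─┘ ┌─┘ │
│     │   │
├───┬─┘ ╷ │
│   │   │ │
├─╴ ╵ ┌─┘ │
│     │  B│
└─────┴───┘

Manhattan distance: |4 - 0| + |4 - 0| = 8
Actual path length: 12
Extra steps: 12 - 8 = 4

Solution:

┌───┬─────┐
│A  │↱ → ↓│
│ ╷ │ ╶─┐ │
│↓│ │↑  │↓│
│ └─┘ ┌─┘ │
│↳ → ↑│  ↓│
├───┬─┘ ╷ │
│   │   │↓│
├─╴ ╵ ┌─┘ │
│     │  B│
└─────┴───┘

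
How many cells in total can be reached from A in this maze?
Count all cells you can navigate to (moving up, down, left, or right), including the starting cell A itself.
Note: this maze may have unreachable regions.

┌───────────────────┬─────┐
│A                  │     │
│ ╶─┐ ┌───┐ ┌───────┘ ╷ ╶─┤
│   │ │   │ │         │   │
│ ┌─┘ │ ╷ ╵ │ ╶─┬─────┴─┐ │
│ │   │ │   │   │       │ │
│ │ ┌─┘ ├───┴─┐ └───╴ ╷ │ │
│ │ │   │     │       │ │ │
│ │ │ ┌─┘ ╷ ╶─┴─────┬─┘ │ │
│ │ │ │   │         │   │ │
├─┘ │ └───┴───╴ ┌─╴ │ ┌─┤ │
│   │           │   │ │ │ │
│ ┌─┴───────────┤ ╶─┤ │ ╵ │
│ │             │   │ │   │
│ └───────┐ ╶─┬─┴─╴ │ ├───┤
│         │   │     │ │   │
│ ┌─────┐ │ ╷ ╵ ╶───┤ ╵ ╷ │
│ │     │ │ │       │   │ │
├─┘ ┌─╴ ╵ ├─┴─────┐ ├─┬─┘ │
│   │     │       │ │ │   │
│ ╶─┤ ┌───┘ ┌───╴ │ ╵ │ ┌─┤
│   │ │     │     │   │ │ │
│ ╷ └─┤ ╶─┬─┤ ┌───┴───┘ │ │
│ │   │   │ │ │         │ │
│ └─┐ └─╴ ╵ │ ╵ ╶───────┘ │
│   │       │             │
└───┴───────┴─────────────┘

Using BFS/flood-fill to find all reachable cells from A:
Maze size: 13 × 13 = 169 total cells
All cells are reachable — the maze is fully connected.
Reachable cells: 169

Reachable region (· marks reachable cells):

┌───────────────────┬─────┐
│A · · · · · · · · ·│· · ·│
│ ╶─┐ ┌───┐ ┌───────┘ ╷ ╶─┤
│· ·│·│· ·│·│· · · · ·│· ·│
│ ┌─┘ │ ╷ ╵ │ ╶─┬─────┴─┐ │
│·│· ·│·│· ·│· ·│· · · ·│·│
│ │ ┌─┘ ├───┴─┐ └───╴ ╷ │ │
│·│·│· ·│· · ·│· · · ·│·│·│
│ │ │ ┌─┘ ╷ ╶─┴─────┬─┘ │ │
│·│·│·│· ·│· · · · ·│· ·│·│
├─┘ │ └───┴───╴ ┌─╴ │ ┌─┤ │
│· ·│· · · · · ·│· ·│·│·│·│
│ ┌─┴───────────┤ ╶─┤ │ ╵ │
│·│· · · · · · ·│· ·│·│· ·│
│ └───────┐ ╶─┬─┴─╴ │ ├───┤
│· · · · ·│· ·│· · ·│·│· ·│
│ ┌─────┐ │ ╷ ╵ ╶───┤ ╵ ╷ │
│·│· · ·│·│·│· · · ·│· ·│·│
├─┘ ┌─╴ ╵ ├─┴─────┐ ├─┬─┘ │
│· ·│· · ·│· · · ·│·│·│· ·│
│ ╶─┤ ┌───┘ ┌───╴ │ ╵ │ ┌─┤
│· ·│·│· · ·│· · ·│· ·│·│·│
│ ╷ └─┤ ╶─┬─┤ ┌───┴───┘ │ │
│·│· ·│· ·│·│·│· · · · ·│·│
│ └─┐ └─╴ ╵ │ ╵ ╶───────┘ │
│· ·│· · · ·│· · · · · · ·│
└───┴───────┴─────────────┘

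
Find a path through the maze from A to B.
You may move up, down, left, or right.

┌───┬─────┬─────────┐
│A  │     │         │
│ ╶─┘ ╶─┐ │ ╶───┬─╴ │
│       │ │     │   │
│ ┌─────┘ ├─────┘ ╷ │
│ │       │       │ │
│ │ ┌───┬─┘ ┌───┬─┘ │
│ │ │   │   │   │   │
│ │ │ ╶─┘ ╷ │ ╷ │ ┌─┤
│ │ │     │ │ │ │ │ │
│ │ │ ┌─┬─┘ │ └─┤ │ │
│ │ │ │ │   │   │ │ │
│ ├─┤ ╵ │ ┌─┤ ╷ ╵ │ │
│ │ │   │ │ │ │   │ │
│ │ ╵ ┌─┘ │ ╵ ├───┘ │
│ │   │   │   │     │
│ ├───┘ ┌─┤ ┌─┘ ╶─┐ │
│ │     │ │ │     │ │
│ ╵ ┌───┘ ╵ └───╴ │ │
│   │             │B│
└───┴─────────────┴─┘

Finding the shortest path through the maze:
Path length: 50 steps
Directions: down → down → down → down → down → down → down → down → down → right → up → right → right → up → right → up → up → right → up → up → up → right → right → right → up → right → down → down → left → down → down → down → left → up → left → down → down → left → down → down → right → right → right → up → left → up → right → right → down → down

Solution:

┌───┬─────┬─────────┐
│A  │     │         │
│ ╶─┘ ╶─┐ │ ╶───┬─╴ │
│↓      │ │     │↱ ↓│
│ ┌─────┘ ├─────┘ ╷ │
│↓│       │↱ → → ↑│↓│
│ │ ┌───┬─┘ ┌───┬─┘ │
│↓│ │   │  ↑│   │↓ ↲│
│ │ │ ╶─┘ ╷ │ ╷ │ ┌─┤
│↓│ │     │↑│ │ │↓│ │
│ │ │ ┌─┬─┘ │ └─┤ │ │
│↓│ │ │ │↱ ↑│↓ ↰│↓│ │
│ ├─┤ ╵ │ ┌─┤ ╷ ╵ │ │
│↓│ │   │↑│ │↓│↑ ↲│ │
│ │ ╵ ┌─┘ │ ╵ ├───┘ │
│↓│   │↱ ↑│↓ ↲│↱ → ↓│
│ ├───┘ ┌─┤ ┌─┘ ╶─┐ │
│↓│↱ → ↑│ │↓│  ↑ ↰│↓│
│ ╵ ┌───┘ ╵ └───╴ │ │
│↳ ↑│      ↳ → → ↑│B│
└───┴─────────────┴─┘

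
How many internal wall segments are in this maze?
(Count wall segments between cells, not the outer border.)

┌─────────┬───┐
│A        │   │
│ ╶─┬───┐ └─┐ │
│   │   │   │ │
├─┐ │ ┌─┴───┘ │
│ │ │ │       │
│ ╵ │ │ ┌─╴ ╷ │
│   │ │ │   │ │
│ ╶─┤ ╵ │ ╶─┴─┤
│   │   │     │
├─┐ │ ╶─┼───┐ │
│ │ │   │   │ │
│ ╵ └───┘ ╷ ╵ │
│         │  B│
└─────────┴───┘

Counting internal wall segments:
Total internal walls: 36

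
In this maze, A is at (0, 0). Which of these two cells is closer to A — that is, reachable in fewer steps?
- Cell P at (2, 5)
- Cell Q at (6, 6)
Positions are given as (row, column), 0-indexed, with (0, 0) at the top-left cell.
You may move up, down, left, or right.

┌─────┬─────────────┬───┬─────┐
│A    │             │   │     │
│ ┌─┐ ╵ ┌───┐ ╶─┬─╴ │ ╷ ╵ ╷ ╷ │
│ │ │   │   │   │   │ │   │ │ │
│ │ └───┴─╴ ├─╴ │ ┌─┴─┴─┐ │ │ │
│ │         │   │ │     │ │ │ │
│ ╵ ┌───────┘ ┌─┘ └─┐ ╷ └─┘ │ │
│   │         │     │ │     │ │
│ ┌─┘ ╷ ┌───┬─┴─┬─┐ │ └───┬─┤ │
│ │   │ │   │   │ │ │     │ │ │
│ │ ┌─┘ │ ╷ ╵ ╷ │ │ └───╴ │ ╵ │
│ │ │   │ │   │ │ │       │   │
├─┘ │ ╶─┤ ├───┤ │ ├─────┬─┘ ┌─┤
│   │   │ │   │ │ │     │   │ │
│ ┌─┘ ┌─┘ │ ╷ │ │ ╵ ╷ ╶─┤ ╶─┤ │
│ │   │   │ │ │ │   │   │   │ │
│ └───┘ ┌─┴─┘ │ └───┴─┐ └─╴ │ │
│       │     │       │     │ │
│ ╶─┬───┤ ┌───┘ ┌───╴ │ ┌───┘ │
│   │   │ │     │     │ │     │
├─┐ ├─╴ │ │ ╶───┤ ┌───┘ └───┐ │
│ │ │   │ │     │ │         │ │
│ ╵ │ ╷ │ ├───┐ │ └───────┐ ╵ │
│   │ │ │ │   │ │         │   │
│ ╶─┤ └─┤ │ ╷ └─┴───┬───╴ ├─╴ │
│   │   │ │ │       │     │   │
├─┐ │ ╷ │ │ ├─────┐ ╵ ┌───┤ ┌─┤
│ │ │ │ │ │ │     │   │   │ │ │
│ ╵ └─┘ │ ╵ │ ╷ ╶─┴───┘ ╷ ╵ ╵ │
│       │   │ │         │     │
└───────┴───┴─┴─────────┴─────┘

Shortest path A → P at (2, 5): 9 steps
Shortest path A → Q at (6, 6): 78 steps

P is closer (9 steps vs 78 steps).

Path to P:

┌─────┬─────────────┬───┬─────┐
│A    │             │   │     │
│ ┌─┐ ╵ ┌───┐ ╶─┬─╴ │ ╷ ╵ ╷ ╷ │
│↓│ │   │   │   │   │ │   │ │ │
│ │ └───┴─╴ ├─╴ │ ┌─┴─┴─┐ │ │ │
│↓│↱ → → → P│   │ │     │ │ │ │
│ ╵ ┌───────┘ ┌─┘ └─┐ ╷ └─┘ │ │
│↳ ↑│         │     │ │     │ │
│ ┌─┘ ╷ ┌───┬─┴─┬─┐ │ └───┬─┤ │
│ │   │ │   │   │ │ │     │ │ │
│ │ ┌─┘ │ ╷ ╵ ╷ │ │ └───╴ │ ╵ │
│ │ │   │ │   │ │ │       │   │
├─┘ │ ╶─┤ ├───┤ │ ├─────┬─┘ ┌─┤
│   │   │ │   │ │ │     │   │ │
│ ┌─┘ ┌─┘ │ ╷ │ │ ╵ ╷ ╶─┤ ╶─┤ │
│ │   │   │ │ │ │   │   │   │ │
│ └───┘ ┌─┴─┘ │ └───┴─┐ └─╴ │ │
│       │     │       │     │ │
│ ╶─┬───┤ ┌───┘ ┌───╴ │ ┌───┘ │
│   │   │ │     │     │ │     │
├─┐ ├─╴ │ │ ╶───┤ ┌───┘ └───┐ │
│ │ │   │ │     │ │         │ │
│ ╵ │ ╷ │ ├───┐ │ └───────┐ ╵ │
│   │ │ │ │   │ │         │   │
│ ╶─┤ └─┤ │ ╷ └─┴───┬───╴ ├─╴ │
│   │   │ │ │       │     │   │
├─┐ │ ╷ │ │ ├─────┐ ╵ ┌───┤ ┌─┤
│ │ │ │ │ │ │     │   │   │ │ │
│ ╵ └─┘ │ ╵ │ ╷ ╶─┴───┘ ╷ ╵ ╵ │
│       │   │ │         │     │
└───────┴───┴─┴─────────┴─────┘

Path to Q:

┌─────┬─────────────┬───┬─────┐
│A → ↓│↱ → → ↓      │   │     │
│ ┌─┐ ╵ ┌───┐ ╶─┬─╴ │ ╷ ╵ ╷ ╷ │
│ │ │↳ ↑│   │↳ ↓│   │ │   │ │ │
│ │ └───┴─╴ ├─╴ │ ┌─┴─┴─┐ │ │ │
│ │         │↓ ↲│ │     │ │ │ │
│ ╵ ┌───────┘ ┌─┘ └─┐ ╷ └─┘ │ │
│   │↓ ← ← ← ↲│     │ │     │ │
│ ┌─┘ ╷ ┌───┬─┴─┬─┐ │ └───┬─┤ │
│ │↓ ↲│ │↱ ↓│↱ ↓│ │ │     │ │ │
│ │ ┌─┘ │ ╷ ╵ ╷ │ │ └───╴ │ ╵ │
│ │↓│   │↑│↳ ↑│↓│ │       │   │
├─┘ │ ╶─┤ ├───┤ │ ├─────┬─┘ ┌─┤
│↓ ↲│   │↑│  Q│↓│ │     │   │ │
│ ┌─┘ ┌─┘ │ ╷ │ │ ╵ ╷ ╶─┤ ╶─┤ │
│↓│   │↱ ↑│ │↑│↓│   │   │   │ │
│ └───┘ ┌─┴─┘ │ └───┴─┐ └─╴ │ │
│↳ → → ↑│↱ → ↑│↳ → → ↓│     │ │
│ ╶─┬───┤ ┌───┘ ┌───╴ │ ┌───┘ │
│   │   │↑│     │↓ ← ↲│ │     │
├─┐ ├─╴ │ │ ╶───┤ ┌───┘ └───┐ │
│ │ │   │↑│     │↓│         │ │
│ ╵ │ ╷ │ ├───┐ │ └───────┐ ╵ │
│   │ │ │↑│↓ ↰│ │↳ → → → ↓│   │
│ ╶─┤ └─┤ │ ╷ └─┴───┬───╴ ├─╴ │
│   │   │↑│↓│↑ ← ← ↰│↓ ← ↲│   │
├─┐ │ ╷ │ │ ├─────┐ ╵ ┌───┤ ┌─┤
│ │ │ │ │↑│↓│     │↑ ↲│   │ │ │
│ ╵ └─┘ │ ╵ │ ╷ ╶─┴───┘ ╷ ╵ ╵ │
│       │↑ ↲│ │         │     │
└───────┴───┴─┴─────────┴─────┘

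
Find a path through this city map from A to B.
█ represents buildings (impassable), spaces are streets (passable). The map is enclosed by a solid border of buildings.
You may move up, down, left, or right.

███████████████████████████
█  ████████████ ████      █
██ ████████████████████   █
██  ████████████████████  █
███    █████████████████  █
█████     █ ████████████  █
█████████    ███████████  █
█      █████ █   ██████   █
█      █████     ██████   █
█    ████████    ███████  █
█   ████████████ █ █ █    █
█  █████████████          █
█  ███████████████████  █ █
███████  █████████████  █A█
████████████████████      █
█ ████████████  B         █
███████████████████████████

Finding the shortest path from A to B:
Movement: cardinal only
Path length: 11 steps
Directions: down → down → left → left → left → left → left → left → left → left → left

Solution:

███████████████████████████
█  ████████████ ████      █
██ ████████████████████   █
██  ████████████████████  █
███    █████████████████  █
█████     █ ████████████  █
█████████    ███████████  █
█      █████ █   ██████   █
█      █████     ██████   █
█    ████████    ███████  █
█   ████████████ █ █ █    █
█  █████████████          █
█  ███████████████████  █ █
███████  █████████████  █A█
████████████████████     ↓█
█ ████████████  B←←←←←←←←↲█
███████████████████████████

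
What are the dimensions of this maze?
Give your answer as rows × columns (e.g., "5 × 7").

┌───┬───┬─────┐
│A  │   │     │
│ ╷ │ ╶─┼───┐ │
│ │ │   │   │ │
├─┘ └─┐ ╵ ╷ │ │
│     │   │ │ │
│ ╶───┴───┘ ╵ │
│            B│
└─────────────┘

Counting the maze dimensions:
Rows (vertical): 4
Columns (horizontal): 7
Dimensions: 4 × 7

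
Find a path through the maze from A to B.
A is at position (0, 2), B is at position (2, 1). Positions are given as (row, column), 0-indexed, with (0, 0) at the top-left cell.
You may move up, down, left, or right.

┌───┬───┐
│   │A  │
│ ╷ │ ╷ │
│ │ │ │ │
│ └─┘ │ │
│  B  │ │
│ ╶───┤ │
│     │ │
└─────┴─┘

Finding the shortest path from (0, 2) to (2, 1):
Path length: 3 steps
Directions: down → down → left

Solution:

┌───┬───┐
│   │A  │
│ ╷ │ ╷ │
│ │ │↓│ │
│ └─┘ │ │
│  B ↲│ │
│ ╶───┤ │
│     │ │
└─────┴─┘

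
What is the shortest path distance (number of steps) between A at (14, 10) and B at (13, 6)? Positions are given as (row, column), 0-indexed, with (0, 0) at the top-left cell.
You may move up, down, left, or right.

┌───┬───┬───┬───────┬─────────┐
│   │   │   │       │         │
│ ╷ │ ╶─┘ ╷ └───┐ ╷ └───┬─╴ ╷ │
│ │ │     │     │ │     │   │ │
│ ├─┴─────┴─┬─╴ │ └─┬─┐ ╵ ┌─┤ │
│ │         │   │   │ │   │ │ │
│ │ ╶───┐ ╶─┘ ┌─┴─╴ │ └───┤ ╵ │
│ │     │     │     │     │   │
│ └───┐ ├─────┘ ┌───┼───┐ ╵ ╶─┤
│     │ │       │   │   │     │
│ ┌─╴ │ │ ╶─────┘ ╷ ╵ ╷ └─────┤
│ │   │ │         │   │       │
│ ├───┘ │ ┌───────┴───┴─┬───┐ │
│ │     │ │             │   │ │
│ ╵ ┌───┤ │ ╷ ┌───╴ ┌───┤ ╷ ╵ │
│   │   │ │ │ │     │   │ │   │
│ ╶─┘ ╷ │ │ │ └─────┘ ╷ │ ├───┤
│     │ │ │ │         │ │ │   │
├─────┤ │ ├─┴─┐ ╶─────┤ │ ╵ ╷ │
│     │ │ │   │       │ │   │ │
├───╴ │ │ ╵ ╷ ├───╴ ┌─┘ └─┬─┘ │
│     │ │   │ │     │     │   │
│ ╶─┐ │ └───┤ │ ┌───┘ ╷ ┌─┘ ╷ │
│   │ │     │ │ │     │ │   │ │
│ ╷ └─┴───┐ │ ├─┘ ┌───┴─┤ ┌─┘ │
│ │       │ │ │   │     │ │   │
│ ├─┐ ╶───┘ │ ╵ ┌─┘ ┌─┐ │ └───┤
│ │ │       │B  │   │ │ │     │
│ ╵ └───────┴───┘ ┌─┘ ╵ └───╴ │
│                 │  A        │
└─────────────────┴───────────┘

Finding path from (14, 10) to (13, 6):
Path: (14,10) → (14,11) → (14,12) → (14,13) → (14,14) → (13,14) → (13,13) → (13,12) → (12,12) → (11,12) → (11,13) → (10,13) → (10,14) → (9,14) → (8,14) → (8,13) → (9,13) → (9,12) → (8,12) → (7,12) → (6,12) → (6,13) → (7,13) → (7,14) → (6,14) → (5,14) → (5,13) → (5,12) → (5,11) → (4,11) → (4,10) → (5,10) → (5,9) → (4,9) → (4,8) → (5,8) → (5,7) → (5,6) → (5,5) → (5,4) → (6,4) → (7,4) → (8,4) → (9,4) → (10,4) → (10,5) → (9,5) → (9,6) → (10,6) → (11,6) → (12,6) → (13,6)
Distance: 51 steps

Solution:

┌───┬───┬───┬───────┬─────────┐
│   │   │   │       │         │
│ ╷ │ ╶─┘ ╷ └───┐ ╷ └───┬─╴ ╷ │
│ │ │     │     │ │     │   │ │
│ ├─┴─────┴─┬─╴ │ └─┬─┐ ╵ ┌─┤ │
│ │         │   │   │ │   │ │ │
│ │ ╶───┐ ╶─┘ ┌─┴─╴ │ └───┤ ╵ │
│ │     │     │     │     │   │
│ └───┐ ├─────┘ ┌───┼───┐ ╵ ╶─┤
│     │ │       │↓ ↰│↓ ↰│     │
│ ┌─╴ │ │ ╶─────┘ ╷ ╵ ╷ └─────┤
│ │   │ │↓ ← ← ← ↲│↑ ↲│↑ ← ← ↰│
│ ├───┘ │ ┌───────┴───┴─┬───┐ │
│ │     │↓│             │↱ ↓│↑│
│ ╵ ┌───┤ │ ╷ ┌───╴ ┌───┤ ╷ ╵ │
│   │   │↓│ │ │     │   │↑│↳ ↑│
│ ╶─┘ ╷ │ │ │ └─────┘ ╷ │ ├───┤
│     │ │↓│ │         │ │↑│↓ ↰│
├─────┤ │ ├─┴─┐ ╶─────┤ │ ╵ ╷ │
│     │ │↓│↱ ↓│       │ │↑ ↲│↑│
├───╴ │ │ ╵ ╷ ├───╴ ┌─┘ └─┬─┘ │
│     │ │↳ ↑│↓│     │     │↱ ↑│
│ ╶─┐ │ └───┤ │ ┌───┘ ╷ ┌─┘ ╷ │
│   │ │     │↓│ │     │ │↱ ↑│ │
│ ╷ └─┴───┐ │ ├─┘ ┌───┴─┤ ┌─┘ │
│ │       │ │↓│   │     │↑│   │
│ ├─┐ ╶───┘ │ ╵ ┌─┘ ┌─┐ │ └───┤
│ │ │       │B  │   │ │ │↑ ← ↰│
│ ╵ └───────┴───┘ ┌─┘ ╵ └───╴ │
│                 │  A → → → ↑│
└─────────────────┴───────────┘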